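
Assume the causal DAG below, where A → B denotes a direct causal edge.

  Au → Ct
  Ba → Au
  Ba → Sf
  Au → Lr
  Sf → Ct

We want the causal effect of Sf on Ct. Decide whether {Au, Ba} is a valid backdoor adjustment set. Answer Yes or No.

Yes

Backdoor paths from Sf to Ct (paths whose first edge points into Sf):
  P1: Sf <- Ba -> Au -> Ct
Condition 1 (no descendant of Sf in the set): holds — descendants of Sf are {Ct}; none are in {Au, Ba}.
Condition 2 (every backdoor path blocked by {Au, Ba}):
  P1: blocked at fork node Ba ∈ conditioning set.
{Au, Ba} satisfies the backdoor criterion.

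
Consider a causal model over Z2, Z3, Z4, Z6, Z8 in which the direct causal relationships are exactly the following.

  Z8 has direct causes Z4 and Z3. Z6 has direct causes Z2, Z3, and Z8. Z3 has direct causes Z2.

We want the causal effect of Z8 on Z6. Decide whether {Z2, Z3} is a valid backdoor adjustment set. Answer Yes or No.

Yes

Backdoor paths from Z8 to Z6 (paths whose first edge points into Z8):
  P1: Z8 <- Z3 <- Z2 -> Z6
  P2: Z8 <- Z3 -> Z6
Condition 1 (no descendant of Z8 in the set): holds — descendants of Z8 are {Z6}; none are in {Z2, Z3}.
Condition 2 (every backdoor path blocked by {Z2, Z3}):
  P1: blocked at chain node Z3 ∈ conditioning set.
  P2: blocked at fork node Z3 ∈ conditioning set.
{Z2, Z3} satisfies the backdoor criterion.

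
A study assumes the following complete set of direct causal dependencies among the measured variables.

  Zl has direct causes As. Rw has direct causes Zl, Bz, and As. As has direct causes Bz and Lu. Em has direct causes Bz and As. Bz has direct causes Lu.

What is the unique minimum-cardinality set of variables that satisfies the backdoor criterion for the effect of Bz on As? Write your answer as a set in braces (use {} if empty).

{Lu}

Variables eligible for adjustment (non-descendants of Bz, excluding Bz and As): {Lu}.
Backdoor paths from Bz to As:
  P1: Bz <- Lu -> As
The empty set is not sufficient: P1 (Bz <- Lu -> As) has no collider blocking it and no conditioned non-collider, so it is open.
Try {Lu}:
  P1: blocked at fork node Lu ∈ conditioning set.
{Lu} contains no descendant of Bz and blocks every backdoor path.
{Lu} is the unique smallest valid adjustment set.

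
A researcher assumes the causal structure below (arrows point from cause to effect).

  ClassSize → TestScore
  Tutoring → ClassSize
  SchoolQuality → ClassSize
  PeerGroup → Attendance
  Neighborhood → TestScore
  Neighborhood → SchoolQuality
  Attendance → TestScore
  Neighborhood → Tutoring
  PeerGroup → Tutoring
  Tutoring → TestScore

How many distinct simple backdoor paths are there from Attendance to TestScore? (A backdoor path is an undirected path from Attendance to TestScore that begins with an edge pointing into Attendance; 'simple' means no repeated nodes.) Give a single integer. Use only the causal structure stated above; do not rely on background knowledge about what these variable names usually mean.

A backdoor path from Attendance to TestScore is any simple undirected path whose first edge points into Attendance (i.e. leaves Attendance via a parent).
Parents of Attendance: {PeerGroup}.
Enumerating:
  P1: Attendance <- PeerGroup -> Tutoring <- Neighborhood -> SchoolQuality -> ClassSize -> TestScore
  P2: Attendance <- PeerGroup -> Tutoring <- Neighborhood -> TestScore
  P3: Attendance <- PeerGroup -> Tutoring -> ClassSize <- SchoolQuality <- Neighborhood -> TestScore
  P4: Attendance <- PeerGroup -> Tutoring -> ClassSize -> TestScore
  P5: Attendance <- PeerGroup -> Tutoring -> TestScore
That exhausts the simple backdoor paths. Count: 5.

5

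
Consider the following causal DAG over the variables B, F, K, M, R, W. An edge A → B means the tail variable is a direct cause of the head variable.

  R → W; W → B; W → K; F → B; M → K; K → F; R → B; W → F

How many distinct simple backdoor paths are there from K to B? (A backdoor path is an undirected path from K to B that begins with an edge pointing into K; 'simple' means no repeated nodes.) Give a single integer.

A backdoor path from K to B is any simple undirected path whose first edge points into K (i.e. leaves K via a parent).
Parents of K: {M, W}.
Enumerating:
  P1: K <- W <- R -> B
  P2: K <- W -> F -> B
  P3: K <- W -> B
That exhausts the simple backdoor paths. Count: 3.

3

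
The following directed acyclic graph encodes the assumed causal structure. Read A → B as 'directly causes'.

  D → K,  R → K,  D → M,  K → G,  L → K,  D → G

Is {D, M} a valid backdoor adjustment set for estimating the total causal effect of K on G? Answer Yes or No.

Yes

Backdoor paths from K to G (paths whose first edge points into K):
  P1: K <- D -> G
Condition 1 (no descendant of K in the set): holds — descendants of K are {G}; none are in {D, M}.
Condition 2 (every backdoor path blocked by {D, M}):
  P1: blocked at fork node D ∈ conditioning set.
{D, M} satisfies the backdoor criterion.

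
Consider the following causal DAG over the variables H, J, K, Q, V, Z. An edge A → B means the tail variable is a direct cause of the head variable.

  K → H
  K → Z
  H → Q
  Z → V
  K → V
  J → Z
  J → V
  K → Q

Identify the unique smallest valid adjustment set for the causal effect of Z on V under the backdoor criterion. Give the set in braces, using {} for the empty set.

{J, K}

Variables eligible for adjustment (non-descendants of Z, excluding Z and V): {H, J, K, Q}.
Backdoor paths from Z to V:
  P1: Z <- K -> V
  P2: Z <- J -> V
The empty set is not sufficient: P1 (Z <- K -> V) has no collider blocking it and no conditioned non-collider, so it is open.
Try {J, K}:
  P1: blocked at fork node K ∈ conditioning set.
  P2: blocked at fork node J ∈ conditioning set.
{J, K} contains no descendant of Z and blocks every backdoor path.
Every element of {J, K} is needed (dropping J leaves P2 open; dropping K leaves P1 open), so no proper subset is valid.
Among all size-2 subsets of the eligible variables, only {J, K} blocks every backdoor path, so it is the unique smallest valid adjustment set.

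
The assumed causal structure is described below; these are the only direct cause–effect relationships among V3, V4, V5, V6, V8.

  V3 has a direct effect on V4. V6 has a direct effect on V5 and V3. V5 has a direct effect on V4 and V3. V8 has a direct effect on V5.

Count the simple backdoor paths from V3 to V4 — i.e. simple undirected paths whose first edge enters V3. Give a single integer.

A backdoor path from V3 to V4 is any simple undirected path whose first edge points into V3 (i.e. leaves V3 via a parent).
Parents of V3: {V5, V6}.
Enumerating:
  P1: V3 <- V6 -> V5 -> V4
  P2: V3 <- V5 -> V4
That exhausts the simple backdoor paths. Count: 2.

2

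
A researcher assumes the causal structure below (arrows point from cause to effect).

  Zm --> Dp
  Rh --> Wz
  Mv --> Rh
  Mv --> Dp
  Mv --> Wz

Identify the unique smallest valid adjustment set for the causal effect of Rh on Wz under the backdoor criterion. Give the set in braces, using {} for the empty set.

{Mv}

Variables eligible for adjustment (non-descendants of Rh, excluding Rh and Wz): {Dp, Mv, Zm}.
Backdoor paths from Rh to Wz:
  P1: Rh <- Mv -> Wz
The empty set is not sufficient: P1 (Rh <- Mv -> Wz) has no collider blocking it and no conditioned non-collider, so it is open.
Try {Mv}:
  P1: blocked at fork node Mv ∈ conditioning set.
{Mv} contains no descendant of Rh and blocks every backdoor path.
No other singleton works — e.g. {Zm} leaves P1 open — so {Mv} is the unique smallest valid adjustment set.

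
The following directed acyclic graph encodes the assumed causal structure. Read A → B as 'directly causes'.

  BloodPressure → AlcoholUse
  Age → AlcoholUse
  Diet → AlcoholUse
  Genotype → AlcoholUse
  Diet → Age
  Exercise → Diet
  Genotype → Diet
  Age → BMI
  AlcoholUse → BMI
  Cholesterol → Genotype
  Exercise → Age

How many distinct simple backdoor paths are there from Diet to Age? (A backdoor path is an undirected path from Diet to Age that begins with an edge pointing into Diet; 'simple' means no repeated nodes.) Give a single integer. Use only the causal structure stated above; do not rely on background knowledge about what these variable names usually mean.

A backdoor path from Diet to Age is any simple undirected path whose first edge points into Diet (i.e. leaves Diet via a parent).
Parents of Diet: {Exercise, Genotype}.
Enumerating:
  P1: Diet <- Exercise -> Age
  P2: Diet <- Genotype -> AlcoholUse <- Age
  P3: Diet <- Genotype -> AlcoholUse -> BMI <- Age
That exhausts the simple backdoor paths. Count: 3.

3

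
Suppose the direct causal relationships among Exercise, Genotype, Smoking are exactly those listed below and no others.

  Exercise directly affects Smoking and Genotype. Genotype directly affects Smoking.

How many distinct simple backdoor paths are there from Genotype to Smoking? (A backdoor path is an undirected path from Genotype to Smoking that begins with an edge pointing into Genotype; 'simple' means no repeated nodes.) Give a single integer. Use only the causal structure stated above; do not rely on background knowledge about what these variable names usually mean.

A backdoor path from Genotype to Smoking is any simple undirected path whose first edge points into Genotype (i.e. leaves Genotype via a parent).
Parents of Genotype: {Exercise}.
Enumerating:
  P1: Genotype <- Exercise -> Smoking
That exhausts the simple backdoor paths. Count: 1.

1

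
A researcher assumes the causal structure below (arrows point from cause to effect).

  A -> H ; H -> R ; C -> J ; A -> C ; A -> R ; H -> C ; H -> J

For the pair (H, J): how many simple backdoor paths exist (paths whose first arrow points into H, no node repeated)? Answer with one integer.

1

A backdoor path from H to J is any simple undirected path whose first edge points into H (i.e. leaves H via a parent).
Parents of H: {A}.
Enumerating:
  P1: H <- A -> C -> J
That exhausts the simple backdoor paths. Count: 1.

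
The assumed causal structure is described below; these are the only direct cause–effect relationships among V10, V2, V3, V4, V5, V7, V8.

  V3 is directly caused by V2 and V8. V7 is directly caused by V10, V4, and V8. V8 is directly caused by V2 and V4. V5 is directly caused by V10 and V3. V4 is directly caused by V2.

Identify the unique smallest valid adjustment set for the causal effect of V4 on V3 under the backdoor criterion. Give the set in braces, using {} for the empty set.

Variables eligible for adjustment (non-descendants of V4, excluding V4 and V3): {V10, V2}.
Backdoor paths from V4 to V3:
  P1: V4 <- V2 -> V8 -> V7 <- V10 -> V5 <- V3
  P2: V4 <- V2 -> V8 -> V3
  P3: V4 <- V2 -> V3
The empty set is not sufficient: P2 (V4 <- V2 -> V8 -> V3) has no collider blocking it and no conditioned non-collider, so it is open.
Try {V2}:
  P1: blocked at fork node V2 ∈ conditioning set.
  P2: blocked at fork node V2 ∈ conditioning set.
  P3: blocked at fork node V2 ∈ conditioning set.
{V2} contains no descendant of V4 and blocks every backdoor path.
No other singleton works — e.g. {V10} leaves P2 open — so {V2} is the unique smallest valid adjustment set.

{V2}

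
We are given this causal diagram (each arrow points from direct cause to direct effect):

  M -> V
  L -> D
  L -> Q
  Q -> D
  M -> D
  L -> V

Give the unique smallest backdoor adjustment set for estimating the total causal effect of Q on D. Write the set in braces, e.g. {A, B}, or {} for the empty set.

{L}

Variables eligible for adjustment (non-descendants of Q, excluding Q and D): {L, M, V}.
Backdoor paths from Q to D:
  P1: Q <- L -> V <- M -> D
  P2: Q <- L -> D
The empty set is not sufficient: P2 (Q <- L -> D) has no collider blocking it and no conditioned non-collider, so it is open.
Try {L}:
  P1: blocked at fork node L ∈ conditioning set.
  P2: blocked at fork node L ∈ conditioning set.
{L} contains no descendant of Q and blocks every backdoor path.
No other singleton works — e.g. {M} leaves P2 open — so {L} is the unique smallest valid adjustment set.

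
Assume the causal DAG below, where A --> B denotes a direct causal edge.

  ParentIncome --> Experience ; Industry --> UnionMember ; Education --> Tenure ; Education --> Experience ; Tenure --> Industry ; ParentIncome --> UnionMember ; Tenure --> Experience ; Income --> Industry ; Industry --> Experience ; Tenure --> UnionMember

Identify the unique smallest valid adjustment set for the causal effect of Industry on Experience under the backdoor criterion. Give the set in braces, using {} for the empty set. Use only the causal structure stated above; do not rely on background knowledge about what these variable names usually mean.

{Tenure}

Variables eligible for adjustment (non-descendants of Industry, excluding Industry and Experience): {Education, Income, ParentIncome, Tenure}.
Backdoor paths from Industry to Experience:
  P1: Industry <- Tenure <- Education -> Experience
  P2: Industry <- Tenure -> Experience
  P3: Industry <- Tenure -> UnionMember <- ParentIncome -> Experience
The empty set is not sufficient: P1 (Industry <- Tenure <- Education -> Experience) has no collider blocking it and no conditioned non-collider, so it is open.
Try {Tenure}:
  P1: blocked at chain node Tenure ∈ conditioning set.
  P2: blocked at fork node Tenure ∈ conditioning set.
  P3: blocked at fork node Tenure ∈ conditioning set.
{Tenure} contains no descendant of Industry and blocks every backdoor path.
No other singleton works — e.g. {Education} leaves P2 open — so {Tenure} is the unique smallest valid adjustment set.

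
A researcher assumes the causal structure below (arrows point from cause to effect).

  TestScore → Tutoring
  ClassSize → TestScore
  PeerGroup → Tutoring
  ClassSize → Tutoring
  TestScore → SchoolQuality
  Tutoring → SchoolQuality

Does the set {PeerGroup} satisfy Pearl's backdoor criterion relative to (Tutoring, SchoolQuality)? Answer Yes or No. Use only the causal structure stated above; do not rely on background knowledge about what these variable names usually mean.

No

Backdoor paths from Tutoring to SchoolQuality (paths whose first edge points into Tutoring):
  P1: Tutoring <- ClassSize -> TestScore -> SchoolQuality
  P2: Tutoring <- TestScore -> SchoolQuality
Condition 1 (no descendant of Tutoring in the set): holds — descendants of Tutoring are {SchoolQuality}; none are in {PeerGroup}.
Condition 2 (every backdoor path blocked by {PeerGroup}):
  P1: open — no interior node is in the conditioning set.
  P2: open — no interior node is in the conditioning set.
{PeerGroup} does not satisfy the backdoor criterion.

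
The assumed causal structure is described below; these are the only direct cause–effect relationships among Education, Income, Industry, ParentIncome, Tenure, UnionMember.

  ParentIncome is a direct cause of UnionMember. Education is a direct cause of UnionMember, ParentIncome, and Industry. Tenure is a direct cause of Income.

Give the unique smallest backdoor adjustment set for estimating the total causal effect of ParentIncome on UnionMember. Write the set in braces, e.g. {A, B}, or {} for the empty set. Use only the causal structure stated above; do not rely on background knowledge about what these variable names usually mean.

{Education}

Variables eligible for adjustment (non-descendants of ParentIncome, excluding ParentIncome and UnionMember): {Education, Income, Industry, Tenure}.
Backdoor paths from ParentIncome to UnionMember:
  P1: ParentIncome <- Education -> UnionMember
The empty set is not sufficient: P1 (ParentIncome <- Education -> UnionMember) has no collider blocking it and no conditioned non-collider, so it is open.
Try {Education}:
  P1: blocked at fork node Education ∈ conditioning set.
{Education} contains no descendant of ParentIncome and blocks every backdoor path.
No other singleton works — e.g. {Tenure} leaves P1 open — so {Education} is the unique smallest valid adjustment set.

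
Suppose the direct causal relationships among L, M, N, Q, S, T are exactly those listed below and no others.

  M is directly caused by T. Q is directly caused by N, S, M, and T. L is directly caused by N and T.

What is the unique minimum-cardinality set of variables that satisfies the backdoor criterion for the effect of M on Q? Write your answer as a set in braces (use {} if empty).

Variables eligible for adjustment (non-descendants of M, excluding M and Q): {L, N, S, T}.
Backdoor paths from M to Q:
  P1: M <- T -> Q
  P2: M <- T -> L <- N -> Q
The empty set is not sufficient: P1 (M <- T -> Q) has no collider blocking it and no conditioned non-collider, so it is open.
Try {T}:
  P1: blocked at fork node T ∈ conditioning set.
  P2: blocked at fork node T ∈ conditioning set.
{T} contains no descendant of M and blocks every backdoor path.
No other singleton works — e.g. {N} leaves P1 open — so {T} is the unique smallest valid adjustment set.

{T}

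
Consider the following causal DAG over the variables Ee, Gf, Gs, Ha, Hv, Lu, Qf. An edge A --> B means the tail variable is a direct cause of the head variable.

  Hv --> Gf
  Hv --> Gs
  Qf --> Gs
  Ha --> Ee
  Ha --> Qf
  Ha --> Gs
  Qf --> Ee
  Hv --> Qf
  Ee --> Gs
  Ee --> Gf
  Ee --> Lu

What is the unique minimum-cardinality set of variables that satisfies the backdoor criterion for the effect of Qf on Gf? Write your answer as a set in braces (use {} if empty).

{Ha, Hv}

Variables eligible for adjustment (non-descendants of Qf, excluding Qf and Gf): {Ha, Hv}.
Backdoor paths from Qf to Gf:
  P1: Qf <- Hv -> Gs <- Ha -> Ee -> Gf
  P2: Qf <- Hv -> Gs <- Ee -> Gf
  P3: Qf <- Hv -> Gf
  P4: Qf <- Ha -> Ee -> Gs <- Hv -> Gf
  P5: Qf <- Ha -> Ee -> Gf
  P6: Qf <- Ha -> Gs <- Hv -> Gf
  P7: Qf <- Ha -> Gs <- Ee -> Gf
The empty set is not sufficient: P3 (Qf <- Hv -> Gf) has no collider blocking it and no conditioned non-collider, so it is open.
Try {Ha, Hv}:
  P1: blocked at fork node Hv ∈ conditioning set.
  P2: blocked at fork node Hv ∈ conditioning set.
  P3: blocked at fork node Hv ∈ conditioning set.
  P4: blocked at fork node Ha ∈ conditioning set.
  P5: blocked at fork node Ha ∈ conditioning set.
  P6: blocked at fork node Ha ∈ conditioning set.
  P7: blocked at fork node Ha ∈ conditioning set.
{Ha, Hv} contains no descendant of Qf and blocks every backdoor path.
Every element of {Ha, Hv} is needed (dropping Ha leaves P5 open; dropping Hv leaves P3 open), so no proper subset is valid.
Among all size-2 subsets of the eligible variables, only {Ha, Hv} blocks every backdoor path, so it is the unique smallest valid adjustment set.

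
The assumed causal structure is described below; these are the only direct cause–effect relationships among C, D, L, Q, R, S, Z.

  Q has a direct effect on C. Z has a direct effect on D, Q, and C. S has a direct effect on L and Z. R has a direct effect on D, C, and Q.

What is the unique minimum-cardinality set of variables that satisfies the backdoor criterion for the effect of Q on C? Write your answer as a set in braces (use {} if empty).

{R, Z}

Variables eligible for adjustment (non-descendants of Q, excluding Q and C): {D, L, R, S, Z}.
Backdoor paths from Q to C:
  P1: Q <- Z -> D <- R -> C
  P2: Q <- Z -> C
  P3: Q <- R -> D <- Z -> C
  P4: Q <- R -> C
The empty set is not sufficient: P2 (Q <- Z -> C) has no collider blocking it and no conditioned non-collider, so it is open.
Try {R, Z}:
  P1: blocked at fork node Z ∈ conditioning set.
  P2: blocked at fork node Z ∈ conditioning set.
  P3: blocked at fork node R ∈ conditioning set.
  P4: blocked at fork node R ∈ conditioning set.
{R, Z} contains no descendant of Q and blocks every backdoor path.
Every element of {R, Z} is needed (dropping R leaves P4 open; dropping Z leaves P2 open), so no proper subset is valid.
Among all size-2 subsets of the eligible variables, only {R, Z} blocks every backdoor path, so it is the unique smallest valid adjustment set.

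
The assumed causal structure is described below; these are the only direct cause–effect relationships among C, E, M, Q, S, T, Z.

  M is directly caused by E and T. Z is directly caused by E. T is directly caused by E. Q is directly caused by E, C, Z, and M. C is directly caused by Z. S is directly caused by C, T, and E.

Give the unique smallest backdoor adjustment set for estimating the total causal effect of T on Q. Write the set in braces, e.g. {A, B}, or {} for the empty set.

{E}

Variables eligible for adjustment (non-descendants of T, excluding T and Q): {C, E, Z}.
Backdoor paths from T to Q:
  P1: T <- E -> Z -> C -> Q
  P2: T <- E -> Z -> Q
  P3: T <- E -> M -> Q
  P4: T <- E -> Q
  P5: T <- E -> S <- C <- Z -> Q
  P6: T <- E -> S <- C -> Q
The empty set is not sufficient: P1 (T <- E -> Z -> C -> Q) has no collider blocking it and no conditioned non-collider, so it is open.
Try {E}:
  P1: blocked at fork node E ∈ conditioning set.
  P2: blocked at fork node E ∈ conditioning set.
  P3: blocked at fork node E ∈ conditioning set.
  P4: blocked at fork node E ∈ conditioning set.
  P5: blocked at fork node E ∈ conditioning set.
  P6: blocked at fork node E ∈ conditioning set.
{E} contains no descendant of T and blocks every backdoor path.
No other singleton works — e.g. {Z} leaves P3 open — so {E} is the unique smallest valid adjustment set.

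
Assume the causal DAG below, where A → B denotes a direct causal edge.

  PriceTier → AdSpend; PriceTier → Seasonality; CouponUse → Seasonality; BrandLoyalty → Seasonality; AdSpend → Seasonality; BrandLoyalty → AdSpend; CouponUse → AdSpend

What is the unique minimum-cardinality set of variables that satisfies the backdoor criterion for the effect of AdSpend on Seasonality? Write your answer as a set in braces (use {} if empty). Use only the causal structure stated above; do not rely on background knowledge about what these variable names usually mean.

Variables eligible for adjustment (non-descendants of AdSpend, excluding AdSpend and Seasonality): {BrandLoyalty, CouponUse, PriceTier}.
Backdoor paths from AdSpend to Seasonality:
  P1: AdSpend <- CouponUse -> Seasonality
  P2: AdSpend <- PriceTier -> Seasonality
  P3: AdSpend <- BrandLoyalty -> Seasonality
The empty set is not sufficient: P1 (AdSpend <- CouponUse -> Seasonality) has no collider blocking it and no conditioned non-collider, so it is open.
Try {BrandLoyalty, CouponUse, PriceTier}:
  P1: blocked at fork node CouponUse ∈ conditioning set.
  P2: blocked at fork node PriceTier ∈ conditioning set.
  P3: blocked at fork node BrandLoyalty ∈ conditioning set.
{BrandLoyalty, CouponUse, PriceTier} contains no descendant of AdSpend and blocks every backdoor path.
Every element of {BrandLoyalty, CouponUse, PriceTier} is needed (dropping BrandLoyalty leaves P3 open; dropping CouponUse leaves P1 open; dropping PriceTier leaves P2 open), so no proper subset is valid.
Among all size-3 subsets of the eligible variables, only {BrandLoyalty, CouponUse, PriceTier} blocks every backdoor path, so it is the unique smallest valid adjustment set.

{BrandLoyalty, CouponUse, PriceTier}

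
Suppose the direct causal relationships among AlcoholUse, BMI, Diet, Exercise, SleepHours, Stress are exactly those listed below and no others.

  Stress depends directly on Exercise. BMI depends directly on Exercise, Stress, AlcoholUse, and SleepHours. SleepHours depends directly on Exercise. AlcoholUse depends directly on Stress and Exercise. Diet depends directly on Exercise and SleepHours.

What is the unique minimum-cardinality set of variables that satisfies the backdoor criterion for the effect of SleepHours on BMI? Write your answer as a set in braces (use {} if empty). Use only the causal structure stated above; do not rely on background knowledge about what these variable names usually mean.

{Exercise}

Variables eligible for adjustment (non-descendants of SleepHours, excluding SleepHours and BMI): {AlcoholUse, Exercise, Stress}.
Backdoor paths from SleepHours to BMI:
  P1: SleepHours <- Exercise -> Stress -> AlcoholUse -> BMI
  P2: SleepHours <- Exercise -> Stress -> BMI
  P3: SleepHours <- Exercise -> AlcoholUse <- Stress -> BMI
  P4: SleepHours <- Exercise -> AlcoholUse -> BMI
  P5: SleepHours <- Exercise -> BMI
The empty set is not sufficient: P1 (SleepHours <- Exercise -> Stress -> AlcoholUse -> BMI) has no collider blocking it and no conditioned non-collider, so it is open.
Try {Exercise}:
  P1: blocked at fork node Exercise ∈ conditioning set.
  P2: blocked at fork node Exercise ∈ conditioning set.
  P3: blocked at fork node Exercise ∈ conditioning set.
  P4: blocked at fork node Exercise ∈ conditioning set.
  P5: blocked at fork node Exercise ∈ conditioning set.
{Exercise} contains no descendant of SleepHours and blocks every backdoor path.
No other singleton works — e.g. {Stress} leaves P4 open — so {Exercise} is the unique smallest valid adjustment set.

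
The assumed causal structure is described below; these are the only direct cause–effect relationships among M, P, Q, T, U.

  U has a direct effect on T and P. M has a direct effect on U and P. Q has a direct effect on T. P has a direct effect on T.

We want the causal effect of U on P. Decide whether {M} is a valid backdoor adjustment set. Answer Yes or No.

Yes

Backdoor paths from U to P (paths whose first edge points into U):
  P1: U <- M -> P
Condition 1 (no descendant of U in the set): holds — descendants of U are {P, T}; none are in {M}.
Condition 2 (every backdoor path blocked by {M}):
  P1: blocked at fork node M ∈ conditioning set.
{M} satisfies the backdoor criterion.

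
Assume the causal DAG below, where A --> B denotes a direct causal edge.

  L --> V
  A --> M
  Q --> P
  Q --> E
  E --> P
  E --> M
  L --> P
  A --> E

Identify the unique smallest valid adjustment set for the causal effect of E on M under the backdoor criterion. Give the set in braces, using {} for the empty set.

Variables eligible for adjustment (non-descendants of E, excluding E and M): {A, L, Q, V}.
Backdoor paths from E to M:
  P1: E <- A -> M
The empty set is not sufficient: P1 (E <- A -> M) has no collider blocking it and no conditioned non-collider, so it is open.
Try {A}:
  P1: blocked at fork node A ∈ conditioning set.
{A} contains no descendant of E and blocks every backdoor path.
No other singleton works — e.g. {L} leaves P1 open — so {A} is the unique smallest valid adjustment set.

{A}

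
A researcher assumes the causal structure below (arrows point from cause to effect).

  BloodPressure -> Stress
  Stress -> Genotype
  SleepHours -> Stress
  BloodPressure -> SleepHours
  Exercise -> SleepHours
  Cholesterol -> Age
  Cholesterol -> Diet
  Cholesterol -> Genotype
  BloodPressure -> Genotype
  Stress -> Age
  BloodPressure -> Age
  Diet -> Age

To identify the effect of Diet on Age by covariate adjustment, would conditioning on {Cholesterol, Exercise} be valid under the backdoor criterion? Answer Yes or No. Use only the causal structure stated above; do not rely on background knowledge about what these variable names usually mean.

Yes

Backdoor paths from Diet to Age (paths whose first edge points into Diet):
  P1: Diet <- Cholesterol -> Age
  P2: Diet <- Cholesterol -> Genotype <- BloodPressure -> SleepHours -> Stress -> Age
  P3: Diet <- Cholesterol -> Genotype <- BloodPressure -> Stress -> Age
  P4: Diet <- Cholesterol -> Genotype <- BloodPressure -> Age
  P5: Diet <- Cholesterol -> Genotype <- Stress <- BloodPressure -> Age
  P6: Diet <- Cholesterol -> Genotype <- Stress <- SleepHours <- BloodPressure -> Age
  P7: Diet <- Cholesterol -> Genotype <- Stress -> Age
Condition 1 (no descendant of Diet in the set): holds — descendants of Diet are {Age}; none are in {Cholesterol, Exercise}.
Condition 2 (every backdoor path blocked by {Cholesterol, Exercise}):
  P1: blocked at fork node Cholesterol ∈ conditioning set.
  P2: blocked at fork node Cholesterol ∈ conditioning set.
  P3: blocked at fork node Cholesterol ∈ conditioning set.
  P4: blocked at fork node Cholesterol ∈ conditioning set.
  P5: blocked at fork node Cholesterol ∈ conditioning set.
  P6: blocked at fork node Cholesterol ∈ conditioning set.
  P7: blocked at fork node Cholesterol ∈ conditioning set.
{Cholesterol, Exercise} satisfies the backdoor criterion.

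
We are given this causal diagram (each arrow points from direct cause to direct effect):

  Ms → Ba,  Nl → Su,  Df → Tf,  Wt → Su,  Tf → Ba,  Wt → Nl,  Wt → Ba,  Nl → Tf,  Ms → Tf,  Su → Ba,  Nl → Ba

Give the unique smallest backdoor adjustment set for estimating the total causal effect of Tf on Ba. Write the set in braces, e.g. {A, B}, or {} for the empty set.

{Ms, Nl}

Variables eligible for adjustment (non-descendants of Tf, excluding Tf and Ba): {Df, Ms, Nl, Su, Wt}.
Backdoor paths from Tf to Ba:
  P1: Tf <- Nl <- Wt -> Su -> Ba
  P2: Tf <- Nl <- Wt -> Ba
  P3: Tf <- Nl -> Su <- Wt -> Ba
  P4: Tf <- Nl -> Su -> Ba
  P5: Tf <- Nl -> Ba
  P6: Tf <- Ms -> Ba
The empty set is not sufficient: P1 (Tf <- Nl <- Wt -> Su -> Ba) has no collider blocking it and no conditioned non-collider, so it is open.
Try {Ms, Nl}:
  P1: blocked at chain node Nl ∈ conditioning set.
  P2: blocked at chain node Nl ∈ conditioning set.
  P3: blocked at fork node Nl ∈ conditioning set.
  P4: blocked at fork node Nl ∈ conditioning set.
  P5: blocked at fork node Nl ∈ conditioning set.
  P6: blocked at fork node Ms ∈ conditioning set.
{Ms, Nl} contains no descendant of Tf and blocks every backdoor path.
Every element of {Ms, Nl} is needed (dropping Ms leaves P6 open; dropping Nl leaves P1 open), so no proper subset is valid.
Among all size-2 subsets of the eligible variables, only {Ms, Nl} blocks every backdoor path, so it is the unique smallest valid adjustment set.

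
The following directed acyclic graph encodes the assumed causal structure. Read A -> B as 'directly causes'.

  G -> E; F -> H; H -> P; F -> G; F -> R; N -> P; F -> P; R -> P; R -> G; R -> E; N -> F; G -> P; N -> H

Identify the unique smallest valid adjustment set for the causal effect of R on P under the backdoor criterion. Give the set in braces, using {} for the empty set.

Variables eligible for adjustment (non-descendants of R, excluding R and P): {F, H, N}.
Backdoor paths from R to P:
  P1: R <- F <- N -> H -> P
  P2: R <- F <- N -> P
  P3: R <- F -> H <- N -> P
  P4: R <- F -> H -> P
  P5: R <- F -> G -> P
  P6: R <- F -> P
The empty set is not sufficient: P1 (R <- F <- N -> H -> P) has no collider blocking it and no conditioned non-collider, so it is open.
Try {F}:
  P1: blocked at chain node F ∈ conditioning set.
  P2: blocked at chain node F ∈ conditioning set.
  P3: blocked at fork node F ∈ conditioning set.
  P4: blocked at fork node F ∈ conditioning set.
  P5: blocked at fork node F ∈ conditioning set.
  P6: blocked at fork node F ∈ conditioning set.
{F} contains no descendant of R and blocks every backdoor path.
No other singleton works — e.g. {N} leaves P4 open — so {F} is the unique smallest valid adjustment set.

{F}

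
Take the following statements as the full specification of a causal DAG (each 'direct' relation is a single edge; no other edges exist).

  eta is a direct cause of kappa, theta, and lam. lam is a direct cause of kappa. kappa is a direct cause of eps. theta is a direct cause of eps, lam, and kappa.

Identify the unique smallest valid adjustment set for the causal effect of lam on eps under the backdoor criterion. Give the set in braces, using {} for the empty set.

Variables eligible for adjustment (non-descendants of lam, excluding lam and eps): {eta, theta}.
Backdoor paths from lam to eps:
  P1: lam <- eta -> theta -> kappa -> eps
  P2: lam <- eta -> theta -> eps
  P3: lam <- eta -> kappa <- theta -> eps
  P4: lam <- eta -> kappa -> eps
  P5: lam <- theta <- eta -> kappa -> eps
  P6: lam <- theta -> kappa -> eps
  P7: lam <- theta -> eps
The empty set is not sufficient: P1 (lam <- eta -> theta -> kappa -> eps) has no collider blocking it and no conditioned non-collider, so it is open.
Try {eta, theta}:
  P1: blocked at fork node eta ∈ conditioning set.
  P2: blocked at fork node eta ∈ conditioning set.
  P3: blocked at fork node eta ∈ conditioning set.
  P4: blocked at fork node eta ∈ conditioning set.
  P5: blocked at chain node theta ∈ conditioning set.
  P6: blocked at fork node theta ∈ conditioning set.
  P7: blocked at fork node theta ∈ conditioning set.
{eta, theta} contains no descendant of lam and blocks every backdoor path.
Every element of {eta, theta} is needed (dropping eta leaves P4 open; dropping theta leaves P6 open), so no proper subset is valid.
Among all size-2 subsets of the eligible variables, only {eta, theta} blocks every backdoor path, so it is the unique smallest valid adjustment set.

{eta, theta}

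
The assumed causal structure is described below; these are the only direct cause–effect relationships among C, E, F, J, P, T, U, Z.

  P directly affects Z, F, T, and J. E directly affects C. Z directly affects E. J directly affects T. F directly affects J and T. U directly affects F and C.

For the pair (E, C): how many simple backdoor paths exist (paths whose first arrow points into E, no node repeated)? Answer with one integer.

A backdoor path from E to C is any simple undirected path whose first edge points into E (i.e. leaves E via a parent).
Parents of E: {Z}.
Enumerating:
  P1: E <- Z <- P -> F <- U -> C
  P2: E <- Z <- P -> J <- F <- U -> C
  P3: E <- Z <- P -> J -> T <- F <- U -> C
  P4: E <- Z <- P -> T <- F <- U -> C
  P5: E <- Z <- P -> T <- J <- F <- U -> C
That exhausts the simple backdoor paths. Count: 5.

5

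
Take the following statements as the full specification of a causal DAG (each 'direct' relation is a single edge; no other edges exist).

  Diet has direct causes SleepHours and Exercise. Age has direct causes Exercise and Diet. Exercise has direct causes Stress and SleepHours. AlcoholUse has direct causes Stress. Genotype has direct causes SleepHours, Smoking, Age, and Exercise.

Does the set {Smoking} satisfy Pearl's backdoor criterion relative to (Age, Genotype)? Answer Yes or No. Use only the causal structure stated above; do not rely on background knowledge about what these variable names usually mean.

No

Backdoor paths from Age to Genotype (paths whose first edge points into Age):
  P1: Age <- Exercise <- SleepHours -> Genotype
  P2: Age <- Exercise -> Diet <- SleepHours -> Genotype
  P3: Age <- Exercise -> Genotype
  P4: Age <- Diet <- SleepHours -> Exercise -> Genotype
  P5: Age <- Diet <- SleepHours -> Genotype
  P6: Age <- Diet <- Exercise <- SleepHours -> Genotype
  P7: Age <- Diet <- Exercise -> Genotype
Condition 1 (no descendant of Age in the set): holds — descendants of Age are {Genotype}; none are in {Smoking}.
Condition 2 (every backdoor path blocked by {Smoking}):
  P1: open — no interior node is in the conditioning set.
  P2: blocked at collider Diet (neither it nor any descendant is in the conditioning set).
  P3: open — no interior node is in the conditioning set.
  P4: open — no interior node is in the conditioning set.
  P5: open — no interior node is in the conditioning set.
  P6: open — no interior node is in the conditioning set.
  P7: open — no interior node is in the conditioning set.
{Smoking} does not satisfy the backdoor criterion.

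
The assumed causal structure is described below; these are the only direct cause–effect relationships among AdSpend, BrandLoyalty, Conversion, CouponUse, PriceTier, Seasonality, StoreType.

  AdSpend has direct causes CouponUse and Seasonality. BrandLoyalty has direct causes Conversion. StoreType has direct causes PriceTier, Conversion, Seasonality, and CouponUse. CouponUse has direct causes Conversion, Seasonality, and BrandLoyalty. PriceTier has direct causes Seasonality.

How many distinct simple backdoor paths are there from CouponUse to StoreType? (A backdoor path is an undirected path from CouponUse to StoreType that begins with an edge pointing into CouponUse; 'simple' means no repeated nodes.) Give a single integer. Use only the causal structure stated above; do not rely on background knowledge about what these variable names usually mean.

A backdoor path from CouponUse to StoreType is any simple undirected path whose first edge points into CouponUse (i.e. leaves CouponUse via a parent).
Parents of CouponUse: {BrandLoyalty, Conversion, Seasonality}.
Enumerating:
  P1: CouponUse <- Seasonality -> PriceTier -> StoreType
  P2: CouponUse <- Seasonality -> StoreType
  P3: CouponUse <- Conversion -> StoreType
  P4: CouponUse <- BrandLoyalty <- Conversion -> StoreType
That exhausts the simple backdoor paths. Count: 4.

4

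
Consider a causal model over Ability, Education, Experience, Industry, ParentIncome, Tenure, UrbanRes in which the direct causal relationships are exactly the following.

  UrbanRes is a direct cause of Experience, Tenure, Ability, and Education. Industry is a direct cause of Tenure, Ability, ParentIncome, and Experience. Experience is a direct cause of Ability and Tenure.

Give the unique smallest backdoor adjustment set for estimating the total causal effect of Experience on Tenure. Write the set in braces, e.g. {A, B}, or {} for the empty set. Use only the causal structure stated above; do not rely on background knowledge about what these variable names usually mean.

Variables eligible for adjustment (non-descendants of Experience, excluding Experience and Tenure): {Education, Industry, ParentIncome, UrbanRes}.
Backdoor paths from Experience to Tenure:
  P1: Experience <- Industry -> Tenure
  P2: Experience <- Industry -> Ability <- UrbanRes -> Tenure
  P3: Experience <- UrbanRes -> Tenure
  P4: Experience <- UrbanRes -> Ability <- Industry -> Tenure
The empty set is not sufficient: P1 (Experience <- Industry -> Tenure) has no collider blocking it and no conditioned non-collider, so it is open.
Try {Industry, UrbanRes}:
  P1: blocked at fork node Industry ∈ conditioning set.
  P2: blocked at fork node Industry ∈ conditioning set.
  P3: blocked at fork node UrbanRes ∈ conditioning set.
  P4: blocked at fork node UrbanRes ∈ conditioning set.
{Industry, UrbanRes} contains no descendant of Experience and blocks every backdoor path.
Every element of {Industry, UrbanRes} is needed (dropping Industry leaves P1 open; dropping UrbanRes leaves P3 open), so no proper subset is valid.
Among all size-2 subsets of the eligible variables, only {Industry, UrbanRes} blocks every backdoor path, so it is the unique smallest valid adjustment set.

{Industry, UrbanRes}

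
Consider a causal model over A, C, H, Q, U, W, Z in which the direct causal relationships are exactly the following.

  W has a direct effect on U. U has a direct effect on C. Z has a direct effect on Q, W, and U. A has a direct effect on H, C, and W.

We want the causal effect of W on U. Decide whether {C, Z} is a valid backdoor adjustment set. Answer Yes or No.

No

Backdoor paths from W to U (paths whose first edge points into W):
  P1: W <- A -> C <- U
  P2: W <- Z -> U
Condition 1 (no descendant of W in the set): FAILS — C is a descendant of W.
Condition 2 (every backdoor path blocked by {C, Z}):
  P1: open — collider(s) C are conditioned on (or have a conditioned descendant) and no non-collider on the path is in the set.
  P2: blocked at fork node Z ∈ conditioning set.
{C, Z} does not satisfy the backdoor criterion.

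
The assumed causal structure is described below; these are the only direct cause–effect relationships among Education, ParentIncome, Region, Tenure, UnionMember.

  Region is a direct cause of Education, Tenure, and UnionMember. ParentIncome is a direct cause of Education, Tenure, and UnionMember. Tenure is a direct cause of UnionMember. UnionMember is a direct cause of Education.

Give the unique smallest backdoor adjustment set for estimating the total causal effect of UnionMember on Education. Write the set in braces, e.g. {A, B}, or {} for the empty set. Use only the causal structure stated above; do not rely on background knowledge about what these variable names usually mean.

{ParentIncome, Region}

Variables eligible for adjustment (non-descendants of UnionMember, excluding UnionMember and Education): {ParentIncome, Region, Tenure}.
Backdoor paths from UnionMember to Education:
  P1: UnionMember <- Region -> Tenure <- ParentIncome -> Education
  P2: UnionMember <- Region -> Education
  P3: UnionMember <- ParentIncome -> Tenure <- Region -> Education
  P4: UnionMember <- ParentIncome -> Education
  P5: UnionMember <- Tenure <- Region -> Education
  P6: UnionMember <- Tenure <- ParentIncome -> Education
The empty set is not sufficient: P2 (UnionMember <- Region -> Education) has no collider blocking it and no conditioned non-collider, so it is open.
Try {ParentIncome, Region}:
  P1: blocked at fork node Region ∈ conditioning set.
  P2: blocked at fork node Region ∈ conditioning set.
  P3: blocked at fork node ParentIncome ∈ conditioning set.
  P4: blocked at fork node ParentIncome ∈ conditioning set.
  P5: blocked at fork node Region ∈ conditioning set.
  P6: blocked at fork node ParentIncome ∈ conditioning set.
{ParentIncome, Region} contains no descendant of UnionMember and blocks every backdoor path.
Every element of {ParentIncome, Region} is needed (dropping ParentIncome leaves P4 open; dropping Region leaves P2 open), so no proper subset is valid.
Among all size-2 subsets of the eligible variables, only {ParentIncome, Region} blocks every backdoor path, so it is the unique smallest valid adjustment set.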